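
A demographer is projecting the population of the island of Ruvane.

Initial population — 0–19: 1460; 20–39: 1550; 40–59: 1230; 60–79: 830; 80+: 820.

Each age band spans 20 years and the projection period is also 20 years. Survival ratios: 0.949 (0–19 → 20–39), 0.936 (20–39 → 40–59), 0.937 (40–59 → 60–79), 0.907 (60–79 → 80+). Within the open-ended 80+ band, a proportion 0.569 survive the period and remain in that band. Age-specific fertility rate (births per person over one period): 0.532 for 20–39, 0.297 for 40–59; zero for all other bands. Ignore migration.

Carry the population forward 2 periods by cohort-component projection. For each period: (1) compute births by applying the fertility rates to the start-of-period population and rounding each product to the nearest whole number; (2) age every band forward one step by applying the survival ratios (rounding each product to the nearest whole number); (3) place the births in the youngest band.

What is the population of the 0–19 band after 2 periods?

(Bands numbered youngest = 1 to oldest = 5.)
— Period 1 —
Births: 1550 × 0.532 = 825 ; 1230 × 0.297 = 365 → 1190
Band 2: 1460 × 0.949 = 1386
Band 3: 1550 × 0.936 = 1451
Band 4: 1230 × 0.937 = 1153
Band 5: 830 × 0.907 + 820 × 0.569 = 753 + 467 = 1220
Giving 1190 / 1386 / 1451 / 1153 / 1220.
— Period 2 —
Births: 1386 × 0.532 = 737 ; 1451 × 0.297 = 431 → 1168
Band 2: 1190 × 0.949 = 1129
Band 3: 1386 × 0.936 = 1297
Band 4: 1451 × 0.937 = 1360
Band 5: 1153 × 0.907 + 1220 × 0.569 = 1046 + 694 = 1740
Giving 1168 / 1129 / 1297 / 1360 / 1740.

1168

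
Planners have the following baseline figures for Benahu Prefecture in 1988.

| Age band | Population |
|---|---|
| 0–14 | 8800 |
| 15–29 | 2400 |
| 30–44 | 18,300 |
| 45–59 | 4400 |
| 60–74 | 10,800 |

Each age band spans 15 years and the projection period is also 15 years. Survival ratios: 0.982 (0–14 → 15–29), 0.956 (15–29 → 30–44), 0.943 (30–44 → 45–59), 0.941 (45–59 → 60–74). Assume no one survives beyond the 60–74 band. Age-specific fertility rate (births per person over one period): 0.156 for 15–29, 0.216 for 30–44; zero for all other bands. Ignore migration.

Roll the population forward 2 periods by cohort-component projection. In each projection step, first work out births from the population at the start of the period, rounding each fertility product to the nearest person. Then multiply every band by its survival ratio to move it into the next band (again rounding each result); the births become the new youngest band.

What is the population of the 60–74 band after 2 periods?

After projecting period 1:
Births: 2400 × 0.156 = 374 ; 18300 × 0.216 = 3953 → 4327
15–29: 8800 × 0.982 = 8642
30–44: 2400 × 0.956 = 2294
45–59: 18300 × 0.943 = 17257
60–74: 4400 × 0.941 = 4140
→ [4327, 8642, 2294, 17257, 4140]
After projecting period 2:
Births: 8642 × 0.156 = 1348 ; 2294 × 0.216 = 496 → 1844
15–29: 4327 × 0.982 = 4249
30–44: 8642 × 0.956 = 8262
45–59: 2294 × 0.943 = 2163
60–74: 17257 × 0.941 = 16239
→ [1844, 4249, 8262, 2163, 16239]

16239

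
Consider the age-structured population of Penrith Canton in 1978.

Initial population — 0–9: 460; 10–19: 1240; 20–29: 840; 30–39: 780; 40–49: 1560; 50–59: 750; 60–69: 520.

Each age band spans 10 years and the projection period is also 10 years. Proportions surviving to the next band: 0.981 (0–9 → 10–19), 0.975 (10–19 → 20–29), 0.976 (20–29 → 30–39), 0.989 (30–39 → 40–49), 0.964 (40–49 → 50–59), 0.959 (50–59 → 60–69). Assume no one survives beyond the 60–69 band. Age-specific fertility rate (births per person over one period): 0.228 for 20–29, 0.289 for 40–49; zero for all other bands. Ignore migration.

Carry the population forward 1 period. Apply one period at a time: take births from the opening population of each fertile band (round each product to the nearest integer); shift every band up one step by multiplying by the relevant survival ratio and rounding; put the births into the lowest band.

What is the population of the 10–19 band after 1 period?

451

Let band 1 be 0–9 through band 7 = 60–69.
— Period 1 —
Births: 840 × 0.228 = 192  |  1560 × 0.289 = 451 ⇒ total 643
Band 2: 460 × 0.981 = 451
Band 3: 1240 × 0.975 = 1209
Band 4: 840 × 0.976 = 820
Band 5: 780 × 0.989 = 771
Band 6: 1560 × 0.964 = 1504
Band 7: 750 × 0.959 = 719
End of period: [643, 451, 1209, 820, 771, 1504, 719]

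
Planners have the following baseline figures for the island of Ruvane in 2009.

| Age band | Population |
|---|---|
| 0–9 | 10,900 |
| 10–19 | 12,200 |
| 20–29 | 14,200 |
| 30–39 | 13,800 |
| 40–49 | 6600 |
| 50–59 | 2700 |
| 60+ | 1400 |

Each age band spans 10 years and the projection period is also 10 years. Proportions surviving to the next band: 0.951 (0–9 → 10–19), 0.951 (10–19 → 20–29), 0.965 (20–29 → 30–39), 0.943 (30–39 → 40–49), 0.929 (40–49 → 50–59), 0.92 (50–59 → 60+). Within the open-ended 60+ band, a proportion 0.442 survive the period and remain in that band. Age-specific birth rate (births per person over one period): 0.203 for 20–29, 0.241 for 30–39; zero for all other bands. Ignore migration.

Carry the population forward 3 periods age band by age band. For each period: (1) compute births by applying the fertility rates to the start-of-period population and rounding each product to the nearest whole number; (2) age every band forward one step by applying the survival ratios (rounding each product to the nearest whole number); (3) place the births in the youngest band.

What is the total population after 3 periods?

61993

Call the bands 1 to 7, youngest first.
[period 1]
Births: 14200 × 0.203 = 2883  |  13800 × 0.241 = 3326 → total 6209
Band 2: 10900 × 0.951 = 10366
Band 3: 12200 × 0.951 = 11602
Band 4: 14200 × 0.965 = 13703
Band 5: 13800 × 0.943 = 13013
Band 6: 6600 × 0.929 = 6131
Band 7: 2700 × 0.92 + 1400 × 0.442 = 2484 + 619 = 3103
→ [6209, 10366, 11602, 13703, 13013, 6131, 3103]
[period 2]
Births: 11602 × 0.203 = 2355  |  13703 × 0.241 = 3302 → total 5657
Band 2: 6209 × 0.951 = 5905
Band 3: 10366 × 0.951 = 9858
Band 4: 11602 × 0.965 = 11196
Band 5: 13703 × 0.943 = 12922
Band 6: 13013 × 0.929 = 12089
Band 7: 6131 × 0.92 + 3103 × 0.442 = 5641 + 1372 = 7013
→ [5657, 5905, 9858, 11196, 12922, 12089, 7013]
[period 3]
Births: 9858 × 0.203 = 2001  |  11196 × 0.241 = 2698 → total 4699
Band 2: 5657 × 0.951 = 5380
Band 3: 5905 × 0.951 = 5616
Band 4: 9858 × 0.965 = 9513
Band 5: 11196 × 0.943 = 10558
Band 6: 12922 × 0.929 = 12005
Band 7: 12089 × 0.92 + 7013 × 0.442 = 11122 + 3100 = 14222
→ [4699, 5380, 5616, 9513, 10558, 12005, 14222]
Total after period 3: 4699 + 5380 + 5616 + 9513 + 10558 + 12005 + 14222 = 61993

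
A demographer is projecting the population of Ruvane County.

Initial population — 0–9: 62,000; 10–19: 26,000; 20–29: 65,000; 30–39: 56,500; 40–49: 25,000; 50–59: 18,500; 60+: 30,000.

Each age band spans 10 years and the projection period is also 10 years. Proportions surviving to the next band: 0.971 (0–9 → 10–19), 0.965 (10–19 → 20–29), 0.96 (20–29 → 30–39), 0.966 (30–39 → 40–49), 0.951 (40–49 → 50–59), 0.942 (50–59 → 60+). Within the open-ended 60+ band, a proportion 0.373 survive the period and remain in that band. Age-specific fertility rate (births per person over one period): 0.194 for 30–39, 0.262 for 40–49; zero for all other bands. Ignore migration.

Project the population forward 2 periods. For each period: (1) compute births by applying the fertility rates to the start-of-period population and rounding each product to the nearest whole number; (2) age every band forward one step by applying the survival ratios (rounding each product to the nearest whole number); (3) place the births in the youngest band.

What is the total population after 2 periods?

[period 1]
Births: 56500 × 0.194 = 10961 ; 25000 × 0.262 = 6550 → total 17511
10–19: 62000 × 0.971 = 60202
20–29: 26000 × 0.965 = 25090
30–39: 65000 × 0.96 = 62400
40–49: 56500 × 0.966 = 54579
50–59: 25000 × 0.951 = 23775
60+: 18500 × 0.942 + 30000 × 0.373 = 17427 + 11190 = 28617
→ [17511, 60202, 25090, 62400, 54579, 23775, 28617]
[period 2]
Births: 62400 × 0.194 = 12106 ; 54579 × 0.262 = 14300 → total 26406
10–19: 17511 × 0.971 = 17003
20–29: 60202 × 0.965 = 58095
30–39: 25090 × 0.96 = 24086
40–49: 62400 × 0.966 = 60278
50–59: 54579 × 0.951 = 51905
60+: 23775 × 0.942 + 28617 × 0.373 = 22396 + 10674 = 33070
→ [26406, 17003, 58095, 24086, 60278, 51905, 33070]
Total after period 2: 26406 + 17003 + 58095 + 24086 + 60278 + 51905 + 33070 = 270843

270843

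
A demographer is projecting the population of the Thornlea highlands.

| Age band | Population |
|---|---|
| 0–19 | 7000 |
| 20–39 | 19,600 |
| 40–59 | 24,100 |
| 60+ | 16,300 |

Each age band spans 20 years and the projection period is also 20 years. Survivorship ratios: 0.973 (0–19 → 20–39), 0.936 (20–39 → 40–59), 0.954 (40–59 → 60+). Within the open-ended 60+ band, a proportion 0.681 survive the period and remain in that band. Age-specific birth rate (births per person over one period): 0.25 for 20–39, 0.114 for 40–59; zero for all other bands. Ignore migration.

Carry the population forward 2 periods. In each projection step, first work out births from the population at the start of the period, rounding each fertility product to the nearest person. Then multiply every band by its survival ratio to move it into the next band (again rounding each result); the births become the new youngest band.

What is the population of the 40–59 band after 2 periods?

After projecting period 1:
Births: 19600 × 0.25 = 4900 ; 24100 × 0.114 = 2747 ⇒ total 7647
20–39: 7000 × 0.973 = 6811
40–59: 19600 × 0.936 = 18346
60+: 24100 × 0.954 + 16300 × 0.681 = 22991 + 11100 = 34091
Population now: 0–19=7647, 20–39=6811, 40–59=18346, 60+=34091
After projecting period 2:
Births: 6811 × 0.25 = 1703 ; 18346 × 0.114 = 2091 ⇒ total 3794
20–39: 7647 × 0.973 = 7441
40–59: 6811 × 0.936 = 6375
60+: 18346 × 0.954 + 34091 × 0.681 = 17502 + 23216 = 40718
Population now: 0–19=3794, 20–39=7441, 40–59=6375, 60+=40718

6375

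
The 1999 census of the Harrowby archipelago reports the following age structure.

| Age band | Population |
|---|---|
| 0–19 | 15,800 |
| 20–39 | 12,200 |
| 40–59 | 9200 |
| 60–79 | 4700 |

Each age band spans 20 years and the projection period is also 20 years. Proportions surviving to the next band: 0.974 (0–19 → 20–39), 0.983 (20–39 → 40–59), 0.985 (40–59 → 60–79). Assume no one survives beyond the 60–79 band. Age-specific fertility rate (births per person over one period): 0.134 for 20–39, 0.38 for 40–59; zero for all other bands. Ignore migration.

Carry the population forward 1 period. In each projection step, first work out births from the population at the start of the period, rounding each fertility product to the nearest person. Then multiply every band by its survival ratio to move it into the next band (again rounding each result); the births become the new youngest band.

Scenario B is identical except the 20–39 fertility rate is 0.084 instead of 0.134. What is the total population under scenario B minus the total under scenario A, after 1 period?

Numbering the bands 1..4 from youngest to oldest:
After projecting period 1:
Births: 12200 × 0.134 = 1635, 9200 × 0.38 = 3496 ⇒ total 5131
Band 2: 15800 × 0.974 = 15389
Band 3: 12200 × 0.983 = 11993
Band 4: 9200 × 0.985 = 9062
Giving 5131 / 15389 / 11993 / 9062.
Scenario A total after 1 period: 41575
Scenario B projection —
After projecting period 1:
Births: 12200 × 0.084 = 1025, 9200 × 0.38 = 3496 ⇒ total 4521
Band 2: 15800 × 0.974 = 15389
Band 3: 12200 × 0.983 = 11993
Band 4: 9200 × 0.985 = 9062
Giving 4521 / 15389 / 11993 / 9062.
Scenario B total after 1 period: 40965
Difference B − A = 40965 − 41575 = -610

-610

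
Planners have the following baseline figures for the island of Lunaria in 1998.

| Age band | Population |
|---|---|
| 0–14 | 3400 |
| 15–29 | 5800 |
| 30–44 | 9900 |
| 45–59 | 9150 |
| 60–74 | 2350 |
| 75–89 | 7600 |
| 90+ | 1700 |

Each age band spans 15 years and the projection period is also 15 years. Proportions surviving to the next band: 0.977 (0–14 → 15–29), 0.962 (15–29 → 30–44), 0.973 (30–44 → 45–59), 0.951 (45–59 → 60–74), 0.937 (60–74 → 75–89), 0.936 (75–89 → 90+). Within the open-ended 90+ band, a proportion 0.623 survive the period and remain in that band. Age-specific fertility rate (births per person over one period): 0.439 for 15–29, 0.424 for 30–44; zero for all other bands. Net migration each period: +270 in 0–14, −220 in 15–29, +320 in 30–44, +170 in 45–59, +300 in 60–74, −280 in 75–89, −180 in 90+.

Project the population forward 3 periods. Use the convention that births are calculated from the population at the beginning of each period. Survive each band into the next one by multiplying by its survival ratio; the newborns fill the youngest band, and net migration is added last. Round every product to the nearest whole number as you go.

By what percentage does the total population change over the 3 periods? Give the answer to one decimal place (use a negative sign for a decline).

12.1

Numbering the groups 1..7 from youngest to oldest:
Period 1.
Births: 5800 * 0.439 = 2546 ; 9900 * 0.424 = 4198 — total 6744
Group 2: 3400 * 0.977 = 3322
Group 3: 5800 * 0.962 = 5580
Group 4: 9900 * 0.973 = 9633
Group 5: 9150 * 0.951 = 8702
Group 6: 2350 * 0.937 = 2202
Group 7: 7600 * 0.936 + 1700 * 0.623 = 7114 + 1059 = 8173
Net migration: Group 1 + 270 → 7014; Group 2 − 220 → 3102; Group 3 + 320 → 5900; Group 4 + 170 → 9803; Group 5 + 300 → 9002; Group 6 − 280 → 1922; Group 7 − 180 → 7993
Population now: 0–14=7014, 15–29=3102, 30–44=5900, 45–59=9803, 60–74=9002, 75–89=1922, 90+=7993
Period 2.
Births: 3102 * 0.439 = 1362 ; 5900 * 0.424 = 2502 — total 3864
Group 2: 7014 * 0.977 = 6853
Group 3: 3102 * 0.962 = 2984
Group 4: 5900 * 0.973 = 5741
Group 5: 9803 * 0.951 = 9323
Group 6: 9002 * 0.937 = 8435
Group 7: 1922 * 0.936 + 7993 * 0.623 = 1799 + 4980 = 6779
Net migration: Group 1 + 270 → 4134; Group 2 − 220 → 6633; Group 3 + 320 → 3304; Group 4 + 170 → 5911; Group 5 + 300 → 9623; Group 6 − 280 → 8155; Group 7 − 180 → 6599
Population now: 0–14=4134, 15–29=6633, 30–44=3304, 45–59=5911, 60–74=9623, 75–89=8155, 90+=6599
Period 3.
Births: 6633 * 0.439 = 2912 ; 3304 * 0.424 = 1401 — total 4313
Group 2: 4134 * 0.977 = 4039
Group 3: 6633 * 0.962 = 6381
Group 4: 3304 * 0.973 = 3215
Group 5: 5911 * 0.951 = 5621
Group 6: 9623 * 0.937 = 9017
Group 7: 8155 * 0.936 + 6599 * 0.623 = 7633 + 4111 = 11744
Net migration: Group 1 + 270 → 4583; Group 2 − 220 → 3819; Group 3 + 320 → 6701; Group 4 + 170 → 3385; Group 5 + 300 → 5921; Group 6 − 280 → 8737; Group 7 − 180 → 11564
Population now: 0–14=4583, 15–29=3819, 30–44=6701, 45–59=3385, 60–74=5921, 75–89=8737, 90+=11564
Total: 39900 → 44710; change = 4810; percentage change = 12.1%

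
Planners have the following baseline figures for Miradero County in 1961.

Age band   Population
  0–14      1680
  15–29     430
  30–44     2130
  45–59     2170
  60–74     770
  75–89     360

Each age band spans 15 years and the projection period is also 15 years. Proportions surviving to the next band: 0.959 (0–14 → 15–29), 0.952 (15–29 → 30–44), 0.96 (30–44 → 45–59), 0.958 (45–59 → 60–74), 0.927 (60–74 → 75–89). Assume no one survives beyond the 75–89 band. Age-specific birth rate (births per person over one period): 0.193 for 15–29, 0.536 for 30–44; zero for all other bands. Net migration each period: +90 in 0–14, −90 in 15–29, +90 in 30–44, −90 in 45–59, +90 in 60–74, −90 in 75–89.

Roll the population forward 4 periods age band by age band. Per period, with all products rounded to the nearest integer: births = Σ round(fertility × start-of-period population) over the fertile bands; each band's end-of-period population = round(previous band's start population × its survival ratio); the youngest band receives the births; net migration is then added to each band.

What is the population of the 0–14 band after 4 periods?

[period 1]
Births: 430 × 0.193 = 83 ; 2130 × 0.536 = 1142 → total 1225
15–29: 1680 × 0.959 = 1611
30–44: 430 × 0.952 = 409
45–59: 2130 × 0.96 = 2045
60–74: 2170 × 0.958 = 2079
75–89: 770 × 0.927 = 714
Net migration: 0–14 + 90 → 1315; 15–29 − 90 → 1521; 30–44 + 90 → 499; 45–59 − 90 → 1955; 60–74 + 90 → 2169; 75–89 − 90 → 624
Population now: 0–14=1315, 15–29=1521, 30–44=499, 45–59=1955, 60–74=2169, 75–89=624
[period 2]
Births: 1521 × 0.193 = 294 ; 499 × 0.536 = 267 → total 561
15–29: 1315 × 0.959 = 1261
30–44: 1521 × 0.952 = 1448
45–59: 499 × 0.96 = 479
60–74: 1955 × 0.958 = 1873
75–89: 2169 × 0.927 = 2011
Net migration: 0–14 + 90 → 651; 15–29 − 90 → 1171; 30–44 + 90 → 1538; 45–59 − 90 → 389; 60–74 + 90 → 1963; 75–89 − 90 → 1921
Population now: 0–14=651, 15–29=1171, 30–44=1538, 45–59=389, 60–74=1963, 75–89=1921
[period 3]
Births: 1171 × 0.193 = 226 ; 1538 × 0.536 = 824 → total 1050
15–29: 651 × 0.959 = 624
30–44: 1171 × 0.952 = 1115
45–59: 1538 × 0.96 = 1476
60–74: 389 × 0.958 = 373
75–89: 1963 × 0.927 = 1820
Net migration: 0–14 + 90 → 1140; 15–29 − 90 → 534; 30–44 + 90 → 1205; 45–59 − 90 → 1386; 60–74 + 90 → 463; 75–89 − 90 → 1730
Population now: 0–14=1140, 15–29=534, 30–44=1205, 45–59=1386, 60–74=463, 75–89=1730
[period 4]
Births: 534 × 0.193 = 103 ; 1205 × 0.536 = 646 → total 749
15–29: 1140 × 0.959 = 1093
30–44: 534 × 0.952 = 508
45–59: 1205 × 0.96 = 1157
60–74: 1386 × 0.958 = 1328
75–89: 463 × 0.927 = 429
Net migration: 0–14 + 90 → 839; 15–29 − 90 → 1003; 30–44 + 90 → 598; 45–59 − 90 → 1067; 60–74 + 90 → 1418; 75–89 − 90 → 339
Population now: 0–14=839, 15–29=1003, 30–44=598, 45–59=1067, 60–74=1418, 75–89=339

839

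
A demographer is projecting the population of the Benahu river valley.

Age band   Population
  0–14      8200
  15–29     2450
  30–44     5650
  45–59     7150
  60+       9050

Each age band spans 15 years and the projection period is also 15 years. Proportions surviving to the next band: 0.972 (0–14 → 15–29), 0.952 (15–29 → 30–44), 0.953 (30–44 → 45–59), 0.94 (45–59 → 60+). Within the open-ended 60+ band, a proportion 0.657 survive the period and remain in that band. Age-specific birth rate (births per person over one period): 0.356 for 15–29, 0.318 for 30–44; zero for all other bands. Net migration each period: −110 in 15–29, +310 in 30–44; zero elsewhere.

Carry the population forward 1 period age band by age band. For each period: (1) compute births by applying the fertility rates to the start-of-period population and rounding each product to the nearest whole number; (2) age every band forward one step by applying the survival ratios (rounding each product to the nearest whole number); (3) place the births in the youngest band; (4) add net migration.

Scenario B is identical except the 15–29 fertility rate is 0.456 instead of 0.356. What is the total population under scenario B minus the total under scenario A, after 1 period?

Period 1.
Births: 2450 * 0.356 = 872, 5650 * 0.318 = 1797 — total 2669
15–29: 8200 * 0.972 = 7970
30–44: 2450 * 0.952 = 2332
45–59: 5650 * 0.953 = 5384
60+: 7150 * 0.94 + 9050 * 0.657 = 6721 + 5946 = 12667
Net migration: 15–29 − 110 → 7860; 30–44 + 310 → 2642
→ [2669, 7860, 2642, 5384, 12667]
Scenario A total after 1 period: 31222
Scenario B projection —
Period 1.
Births: 2450 * 0.456 = 1117, 5650 * 0.318 = 1797 — total 2914
15–29: 8200 * 0.972 = 7970
30–44: 2450 * 0.952 = 2332
45–59: 5650 * 0.953 = 5384
60+: 7150 * 0.94 + 9050 * 0.657 = 6721 + 5946 = 12667
Net migration: 15–29 − 110 → 7860; 30–44 + 310 → 2642
→ [2914, 7860, 2642, 5384, 12667]
Scenario B total after 1 period: 31467
Difference B − A = 31467 − 31222 = 245

245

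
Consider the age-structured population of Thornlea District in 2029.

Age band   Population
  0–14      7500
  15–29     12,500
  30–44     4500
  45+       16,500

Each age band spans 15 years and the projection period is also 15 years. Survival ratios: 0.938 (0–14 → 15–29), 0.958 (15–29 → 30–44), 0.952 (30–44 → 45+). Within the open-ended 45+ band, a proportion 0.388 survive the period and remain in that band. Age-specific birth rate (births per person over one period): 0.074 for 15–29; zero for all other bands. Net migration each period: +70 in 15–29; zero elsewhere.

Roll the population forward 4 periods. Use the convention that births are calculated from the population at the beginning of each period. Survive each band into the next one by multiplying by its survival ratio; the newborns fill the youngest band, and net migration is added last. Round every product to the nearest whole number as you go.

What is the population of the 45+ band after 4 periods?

5711

— Period 1 —
Births: 12500 × 0.074 = 925
15–29: 7500 × 0.938 = 7035
30–44: 12500 × 0.958 = 11975
45+: 4500 × 0.952 + 16500 × 0.388 = 4284 + 6402 = 10686
Net migration: 15–29 + 70 → 7105
Population now: 0–14=925, 15–29=7105, 30–44=11975, 45+=10686
— Period 2 —
Births: 7105 × 0.074 = 526
15–29: 925 × 0.938 = 868
30–44: 7105 × 0.958 = 6807
45+: 11975 × 0.952 + 10686 × 0.388 = 11400 + 4146 = 15546
Net migration: 15–29 + 70 → 938
Population now: 0–14=526, 15–29=938, 30–44=6807, 45+=15546
— Period 3 —
Births: 938 × 0.074 = 69
15–29: 526 × 0.938 = 493
30–44: 938 × 0.958 = 899
45+: 6807 × 0.952 + 15546 × 0.388 = 6480 + 6032 = 12512
Net migration: 15–29 + 70 → 563
Population now: 0–14=69, 15–29=563, 30–44=899, 45+=12512
— Period 4 —
Births: 563 × 0.074 = 42
15–29: 69 × 0.938 = 65
30–44: 563 × 0.958 = 539
45+: 899 × 0.952 + 12512 × 0.388 = 856 + 4855 = 5711
Net migration: 15–29 + 70 → 135
Population now: 0–14=42, 15–29=135, 30–44=539, 45+=5711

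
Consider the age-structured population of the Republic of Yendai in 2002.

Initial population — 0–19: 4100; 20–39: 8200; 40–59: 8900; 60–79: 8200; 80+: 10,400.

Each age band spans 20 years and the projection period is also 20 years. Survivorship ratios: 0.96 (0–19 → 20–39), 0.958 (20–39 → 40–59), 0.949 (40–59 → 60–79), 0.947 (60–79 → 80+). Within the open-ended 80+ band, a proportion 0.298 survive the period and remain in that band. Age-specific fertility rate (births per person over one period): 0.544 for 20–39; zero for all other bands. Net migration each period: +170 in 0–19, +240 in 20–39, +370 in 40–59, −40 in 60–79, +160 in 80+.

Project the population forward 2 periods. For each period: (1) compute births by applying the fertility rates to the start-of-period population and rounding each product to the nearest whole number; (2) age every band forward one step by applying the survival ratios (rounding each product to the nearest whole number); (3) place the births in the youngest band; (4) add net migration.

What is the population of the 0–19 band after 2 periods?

2442

Numbering the bands 1..5 from youngest to oldest:
[period 1]
Births: 8200 × 0.544 = 4461
Band 2: 4100 × 0.96 = 3936
Band 3: 8200 × 0.958 = 7856
Band 4: 8900 × 0.949 = 8446
Band 5: 8200 × 0.947 + 10400 × 0.298 = 7765 + 3099 = 10864
Net migration: Band 1 + 170 → 4631; Band 2 + 240 → 4176; Band 3 + 370 → 8226; Band 4 − 40 → 8406; Band 5 + 160 → 11024
End of period: [4631, 4176, 8226, 8406, 11024]
[period 2]
Births: 4176 × 0.544 = 2272
Band 2: 4631 × 0.96 = 4446
Band 3: 4176 × 0.958 = 4001
Band 4: 8226 × 0.949 = 7806
Band 5: 8406 × 0.947 + 11024 × 0.298 = 7960 + 3285 = 11245
Net migration: Band 1 + 170 → 2442; Band 2 + 240 → 4686; Band 3 + 370 → 4371; Band 4 − 40 → 7766; Band 5 + 160 → 11405
End of period: [2442, 4686, 4371, 7766, 11405]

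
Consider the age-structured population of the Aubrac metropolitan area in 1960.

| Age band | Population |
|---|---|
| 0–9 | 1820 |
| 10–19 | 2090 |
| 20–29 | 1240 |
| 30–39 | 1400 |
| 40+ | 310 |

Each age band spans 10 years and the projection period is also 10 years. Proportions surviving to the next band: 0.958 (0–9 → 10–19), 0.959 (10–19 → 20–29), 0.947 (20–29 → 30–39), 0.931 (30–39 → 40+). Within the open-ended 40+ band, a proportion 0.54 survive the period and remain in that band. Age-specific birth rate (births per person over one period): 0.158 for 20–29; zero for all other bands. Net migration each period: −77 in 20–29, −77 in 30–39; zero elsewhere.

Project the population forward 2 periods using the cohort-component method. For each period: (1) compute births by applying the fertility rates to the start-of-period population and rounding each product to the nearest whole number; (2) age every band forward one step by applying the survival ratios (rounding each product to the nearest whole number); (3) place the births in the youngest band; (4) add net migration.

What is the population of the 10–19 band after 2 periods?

188

Let group 1 be 0–9 through group 5 = 40+.
Period 1.
Births: 1240 × 0.158 = 196
Group 2: 1820 × 0.958 = 1744
Group 3: 2090 × 0.959 = 2004
Group 4: 1240 × 0.947 = 1174
Group 5: 1400 × 0.931 + 310 × 0.54 = 1303 + 167 = 1470
Net migration: Group 3 − 77 → 1927; Group 4 − 77 → 1097
Population now: 0–9=196, 10–19=1744, 20–29=1927, 30–39=1097, 40+=1470
Period 2.
Births: 1927 × 0.158 = 304
Group 2: 196 × 0.958 = 188
Group 3: 1744 × 0.959 = 1672
Group 4: 1927 × 0.947 = 1825
Group 5: 1097 × 0.931 + 1470 × 0.54 = 1021 + 794 = 1815
Net migration: Group 3 − 77 → 1595; Group 4 − 77 → 1748
Population now: 0–9=304, 10–19=188, 20–29=1595, 30–39=1748, 40+=1815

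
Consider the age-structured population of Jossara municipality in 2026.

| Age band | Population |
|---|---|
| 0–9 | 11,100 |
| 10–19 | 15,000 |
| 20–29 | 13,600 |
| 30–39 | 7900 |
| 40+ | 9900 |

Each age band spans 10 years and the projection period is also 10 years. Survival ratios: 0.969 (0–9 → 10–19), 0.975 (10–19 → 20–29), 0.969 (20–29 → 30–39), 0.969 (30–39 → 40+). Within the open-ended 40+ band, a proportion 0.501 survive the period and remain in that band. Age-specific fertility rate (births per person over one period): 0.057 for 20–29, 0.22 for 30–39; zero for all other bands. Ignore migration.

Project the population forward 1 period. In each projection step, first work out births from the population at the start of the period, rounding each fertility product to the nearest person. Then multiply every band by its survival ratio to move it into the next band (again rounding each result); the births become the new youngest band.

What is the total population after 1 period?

53687

Call the groups 1 to 5, youngest first.
— Period 1 —
Births: 13600 × 0.057 = 775  |  7900 × 0.22 = 1738 → 2513
Group 2: 11100 × 0.969 = 10756
Group 3: 15000 × 0.975 = 14625
Group 4: 13600 × 0.969 = 13178
Group 5: 7900 × 0.969 + 9900 × 0.501 = 7655 + 4960 = 12615
Population now: 0–9=2513, 10–19=10756, 20–29=14625, 30–39=13178, 40+=12615
Total after period 1: 2513 + 10756 + 14625 + 13178 + 12615 = 53687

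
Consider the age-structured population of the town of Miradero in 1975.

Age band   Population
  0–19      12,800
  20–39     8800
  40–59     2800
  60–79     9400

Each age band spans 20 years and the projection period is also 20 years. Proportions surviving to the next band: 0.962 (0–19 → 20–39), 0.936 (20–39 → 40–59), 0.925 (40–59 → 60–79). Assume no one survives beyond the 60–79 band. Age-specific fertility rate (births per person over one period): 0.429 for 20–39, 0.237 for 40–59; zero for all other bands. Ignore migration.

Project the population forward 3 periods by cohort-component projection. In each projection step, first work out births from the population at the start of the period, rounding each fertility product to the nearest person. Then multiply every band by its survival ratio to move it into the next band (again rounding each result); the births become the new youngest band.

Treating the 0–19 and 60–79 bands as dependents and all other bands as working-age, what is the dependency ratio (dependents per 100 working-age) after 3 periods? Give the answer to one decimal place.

139.0

Period 1.
Births: 8800 × 0.429 = 3775 ; 2800 × 0.237 = 664 → 4439
20–39: 12800 × 0.962 = 12314
40–59: 8800 × 0.936 = 8237
60–79: 2800 × 0.925 = 2590
Population now: 0–19=4439, 20–39=12314, 40–59=8237, 60–79=2590
Period 2.
Births: 12314 × 0.429 = 5283 ; 8237 × 0.237 = 1952 → 7235
20–39: 4439 × 0.962 = 4270
40–59: 12314 × 0.936 = 11526
60–79: 8237 × 0.925 = 7619
Population now: 0–19=7235, 20–39=4270, 40–59=11526, 60–79=7619
Period 3.
Births: 4270 × 0.429 = 1832 ; 11526 × 0.237 = 2732 → 4564
20–39: 7235 × 0.962 = 6960
40–59: 4270 × 0.936 = 3997
60–79: 11526 × 0.925 = 10662
Population now: 0–19=4564, 20–39=6960, 40–59=3997, 60–79=10662
Dependents (band 0–19 + band 60–79) = 4564 + 10662 = 15226; working-age = 10957; ratio = 15226/10957 × 100 = 139.0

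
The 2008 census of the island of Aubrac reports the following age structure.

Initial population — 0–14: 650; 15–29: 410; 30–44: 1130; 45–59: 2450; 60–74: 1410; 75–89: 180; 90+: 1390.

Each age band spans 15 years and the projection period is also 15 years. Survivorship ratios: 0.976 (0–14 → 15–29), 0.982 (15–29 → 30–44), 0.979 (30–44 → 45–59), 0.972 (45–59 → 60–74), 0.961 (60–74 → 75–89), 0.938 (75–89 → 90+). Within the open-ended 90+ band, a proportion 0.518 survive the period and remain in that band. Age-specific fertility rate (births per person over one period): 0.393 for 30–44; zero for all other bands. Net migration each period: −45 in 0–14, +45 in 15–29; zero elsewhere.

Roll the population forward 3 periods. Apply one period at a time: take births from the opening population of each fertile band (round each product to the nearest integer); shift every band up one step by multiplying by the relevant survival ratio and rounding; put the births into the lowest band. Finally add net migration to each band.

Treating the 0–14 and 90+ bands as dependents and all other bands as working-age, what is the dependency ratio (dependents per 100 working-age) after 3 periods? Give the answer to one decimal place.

123.0

After projecting period 1:
Births: 1130 * 0.393 = 444
15–29: 650 * 0.976 = 634
30–44: 410 * 0.982 = 403
45–59: 1130 * 0.979 = 1106
60–74: 2450 * 0.972 = 2381
75–89: 1410 * 0.961 = 1355
90+: 180 * 0.938 + 1390 * 0.518 = 169 + 720 = 889
Net migration: 0–14 − 45 → 399; 15–29 + 45 → 679
End of period: [399, 679, 403, 1106, 2381, 1355, 889]
After projecting period 2:
Births: 403 * 0.393 = 158
15–29: 399 * 0.976 = 389
30–44: 679 * 0.982 = 667
45–59: 403 * 0.979 = 395
60–74: 1106 * 0.972 = 1075
75–89: 2381 * 0.961 = 2288
90+: 1355 * 0.938 + 889 * 0.518 = 1271 + 461 = 1732
Net migration: 0–14 − 45 → 113; 15–29 + 45 → 434
End of period: [113, 434, 667, 395, 1075, 2288, 1732]
After projecting period 3:
Births: 667 * 0.393 = 262
15–29: 113 * 0.976 = 110
30–44: 434 * 0.982 = 426
45–59: 667 * 0.979 = 653
60–74: 395 * 0.972 = 384
75–89: 1075 * 0.961 = 1033
90+: 2288 * 0.938 + 1732 * 0.518 = 2146 + 897 = 3043
Net migration: 0–14 − 45 → 217; 15–29 + 45 → 155
End of period: [217, 155, 426, 653, 384, 1033, 3043]
Dependents (band 0–14 + band 90+) = 217 + 3043 = 3260; working-age = 2651; ratio = 3260/2651 × 100 = 123.0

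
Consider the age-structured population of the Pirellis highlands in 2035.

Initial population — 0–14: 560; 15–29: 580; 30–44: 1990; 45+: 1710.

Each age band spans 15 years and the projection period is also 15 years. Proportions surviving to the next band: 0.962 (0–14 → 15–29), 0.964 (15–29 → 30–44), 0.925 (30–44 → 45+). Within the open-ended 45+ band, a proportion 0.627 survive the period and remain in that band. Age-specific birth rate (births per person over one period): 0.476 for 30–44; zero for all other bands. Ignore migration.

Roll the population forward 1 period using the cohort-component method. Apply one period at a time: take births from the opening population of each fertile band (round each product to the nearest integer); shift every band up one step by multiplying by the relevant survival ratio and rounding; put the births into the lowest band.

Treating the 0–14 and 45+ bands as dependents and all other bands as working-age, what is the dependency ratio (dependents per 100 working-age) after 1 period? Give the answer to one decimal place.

351.5

Let band 1 be 0–14 through band 4 = 45+.
After projecting period 1:
Births: 1990 * 0.476 = 947
Band 2: 560 * 0.962 = 539
Band 3: 580 * 0.964 = 559
Band 4: 1990 * 0.925 + 1710 * 0.627 = 1841 + 1072 = 2913
→ [947, 539, 559, 2913]
Dependents (band 0–14 + band 45+) = 947 + 2913 = 3860; working-age = 1098; ratio = 3860/1098 × 100 = 351.5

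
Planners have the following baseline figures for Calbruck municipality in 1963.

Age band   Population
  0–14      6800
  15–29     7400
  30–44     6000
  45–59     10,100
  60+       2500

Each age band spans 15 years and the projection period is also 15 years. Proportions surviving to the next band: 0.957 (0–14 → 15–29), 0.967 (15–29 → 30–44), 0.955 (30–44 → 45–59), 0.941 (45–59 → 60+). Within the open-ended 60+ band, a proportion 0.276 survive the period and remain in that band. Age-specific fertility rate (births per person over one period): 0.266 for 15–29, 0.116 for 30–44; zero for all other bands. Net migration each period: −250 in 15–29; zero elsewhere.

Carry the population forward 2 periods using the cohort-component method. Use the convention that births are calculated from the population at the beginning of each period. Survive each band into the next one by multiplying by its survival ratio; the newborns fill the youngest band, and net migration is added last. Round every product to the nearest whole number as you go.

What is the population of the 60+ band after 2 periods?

(Groups numbered youngest = 1 to oldest = 5.)
After projecting period 1:
Births: 7400 × 0.266 = 1968 ; 6000 × 0.116 = 696 → 2664
Group 2: 6800 × 0.957 = 6508
Group 3: 7400 × 0.967 = 7156
Group 4: 6000 × 0.955 = 5730
Group 5: 10100 × 0.941 + 2500 × 0.276 = 9504 + 690 = 10194
Net migration: Group 2 − 250 → 6258
End of period: [2664, 6258, 7156, 5730, 10194]
After projecting period 2:
Births: 6258 × 0.266 = 1665 ; 7156 × 0.116 = 830 → 2495
Group 2: 2664 × 0.957 = 2549
Group 3: 6258 × 0.967 = 6051
Group 4: 7156 × 0.955 = 6834
Group 5: 5730 × 0.941 + 10194 × 0.276 = 5392 + 2814 = 8206
Net migration: Group 2 − 250 → 2299
End of period: [2495, 2299, 6051, 6834, 8206]

8206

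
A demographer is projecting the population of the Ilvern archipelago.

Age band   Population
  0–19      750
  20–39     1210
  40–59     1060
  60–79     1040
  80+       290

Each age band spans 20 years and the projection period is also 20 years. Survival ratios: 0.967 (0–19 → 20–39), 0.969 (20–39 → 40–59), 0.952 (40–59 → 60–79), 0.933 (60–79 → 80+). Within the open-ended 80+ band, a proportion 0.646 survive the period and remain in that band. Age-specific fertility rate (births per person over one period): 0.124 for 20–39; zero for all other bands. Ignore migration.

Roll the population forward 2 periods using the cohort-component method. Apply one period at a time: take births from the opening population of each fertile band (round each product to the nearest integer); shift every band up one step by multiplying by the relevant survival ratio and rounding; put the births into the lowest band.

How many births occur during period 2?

90

After projecting period 1:
Births: 1210 * 0.124 = 150
20–39: 750 * 0.967 = 725
40–59: 1210 * 0.969 = 1172
60–79: 1060 * 0.952 = 1009
80+: 1040 * 0.933 + 290 * 0.646 = 970 + 187 = 1157
→ [150, 725, 1172, 1009, 1157]
After projecting period 2:
Births: 725 * 0.124 = 90
20–39: 150 * 0.967 = 145
40–59: 725 * 0.969 = 703
60–79: 1172 * 0.952 = 1116
80+: 1009 * 0.933 + 1157 * 0.646 = 941 + 747 = 1688
→ [90, 145, 703, 1116, 1688]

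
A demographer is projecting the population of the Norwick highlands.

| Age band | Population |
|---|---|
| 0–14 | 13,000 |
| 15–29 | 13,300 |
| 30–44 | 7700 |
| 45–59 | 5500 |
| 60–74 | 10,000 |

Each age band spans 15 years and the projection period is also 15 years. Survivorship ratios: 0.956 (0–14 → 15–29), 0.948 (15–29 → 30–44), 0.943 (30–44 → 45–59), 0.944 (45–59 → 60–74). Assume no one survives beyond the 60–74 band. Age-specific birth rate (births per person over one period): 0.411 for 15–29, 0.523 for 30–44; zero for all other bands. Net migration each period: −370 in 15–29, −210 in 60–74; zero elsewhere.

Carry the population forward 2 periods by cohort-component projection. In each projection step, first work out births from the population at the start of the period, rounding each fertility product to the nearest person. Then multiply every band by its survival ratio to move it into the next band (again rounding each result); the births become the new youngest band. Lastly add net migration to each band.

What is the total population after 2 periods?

[period 1]
Births: 13300 × 0.411 = 5466, 7700 × 0.523 = 4027 — total 9493
15–29: 13000 × 0.956 = 12428
30–44: 13300 × 0.948 = 12608
45–59: 7700 × 0.943 = 7261
60–74: 5500 × 0.944 = 5192
Net migration: 15–29 − 370 → 12058; 60–74 − 210 → 4982
→ [9493, 12058, 12608, 7261, 4982]
[period 2]
Births: 12058 × 0.411 = 4956, 12608 × 0.523 = 6594 — total 11550
15–29: 9493 × 0.956 = 9075
30–44: 12058 × 0.948 = 11431
45–59: 12608 × 0.943 = 11889
60–74: 7261 × 0.944 = 6854
Net migration: 15–29 − 370 → 8705; 60–74 − 210 → 6644
→ [11550, 8705, 11431, 11889, 6644]
Total after period 2: 11550 + 8705 + 11431 + 11889 + 6644 = 50219

50219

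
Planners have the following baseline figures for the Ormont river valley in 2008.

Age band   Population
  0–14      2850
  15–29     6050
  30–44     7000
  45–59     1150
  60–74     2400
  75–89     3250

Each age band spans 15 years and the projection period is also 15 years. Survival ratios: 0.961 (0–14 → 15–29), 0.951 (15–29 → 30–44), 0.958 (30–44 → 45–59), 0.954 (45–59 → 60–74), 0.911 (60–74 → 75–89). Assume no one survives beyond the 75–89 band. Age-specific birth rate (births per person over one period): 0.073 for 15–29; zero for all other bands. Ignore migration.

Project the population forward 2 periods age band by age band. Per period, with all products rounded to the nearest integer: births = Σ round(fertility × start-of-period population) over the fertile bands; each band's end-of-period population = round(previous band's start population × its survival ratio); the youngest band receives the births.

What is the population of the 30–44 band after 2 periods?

(Groups numbered youngest = 1 to oldest = 6.)
— Period 1 —
Births: 6050 × 0.073 = 442
Group 2: 2850 × 0.961 = 2739
Group 3: 6050 × 0.951 = 5754
Group 4: 7000 × 0.958 = 6706
Group 5: 1150 × 0.954 = 1097
Group 6: 2400 × 0.911 = 2186
Population now: 0–14=442, 15–29=2739, 30–44=5754, 45–59=6706, 60–74=1097, 75–89=2186
— Period 2 —
Births: 2739 × 0.073 = 200
Group 2: 442 × 0.961 = 425
Group 3: 2739 × 0.951 = 2605
Group 4: 5754 × 0.958 = 5512
Group 5: 6706 × 0.954 = 6398
Group 6: 1097 × 0.911 = 999
Population now: 0–14=200, 15–29=425, 30–44=2605, 45–59=5512, 60–74=6398, 75–89=999

2605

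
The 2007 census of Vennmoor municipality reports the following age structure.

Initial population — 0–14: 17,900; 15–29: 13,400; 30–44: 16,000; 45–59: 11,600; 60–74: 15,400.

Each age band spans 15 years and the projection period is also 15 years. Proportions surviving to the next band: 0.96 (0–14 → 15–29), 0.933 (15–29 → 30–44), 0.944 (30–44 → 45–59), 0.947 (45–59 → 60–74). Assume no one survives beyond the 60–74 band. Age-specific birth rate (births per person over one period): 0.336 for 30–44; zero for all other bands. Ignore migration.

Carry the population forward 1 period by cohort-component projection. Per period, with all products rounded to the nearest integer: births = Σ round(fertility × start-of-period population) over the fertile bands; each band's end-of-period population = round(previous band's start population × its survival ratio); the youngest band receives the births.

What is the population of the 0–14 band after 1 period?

5376

Period 1.
Births: 16000 × 0.336 = 5376
15–29: 17900 × 0.96 = 17184
30–44: 13400 × 0.933 = 12502
45–59: 16000 × 0.944 = 15104
60–74: 11600 × 0.947 = 10985
Giving 5376 / 17184 / 12502 / 15104 / 10985.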